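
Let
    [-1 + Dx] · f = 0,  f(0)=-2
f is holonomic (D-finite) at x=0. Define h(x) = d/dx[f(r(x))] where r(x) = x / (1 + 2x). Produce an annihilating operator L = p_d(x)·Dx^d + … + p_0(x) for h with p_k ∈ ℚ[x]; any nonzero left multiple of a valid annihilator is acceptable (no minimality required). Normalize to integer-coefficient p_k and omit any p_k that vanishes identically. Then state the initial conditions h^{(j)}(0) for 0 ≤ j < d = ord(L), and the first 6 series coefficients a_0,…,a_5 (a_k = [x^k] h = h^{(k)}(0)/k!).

L = (-3 - 8·x) + (-1 - 4·x - 4·x^2)·Dx  (order 1).
h: a_k = -2, 6, -13, 71/3, -147/4, 2699/60, …
ICs: h(0) = -2.

f: a_k = -2, -2, -1, -1/3, -1/12, -1/60, …
L₀ from L_f via x↦r, Dx↦r'^{-1}Dx.
h₀' ⇒ L via d/dx closure of L₀.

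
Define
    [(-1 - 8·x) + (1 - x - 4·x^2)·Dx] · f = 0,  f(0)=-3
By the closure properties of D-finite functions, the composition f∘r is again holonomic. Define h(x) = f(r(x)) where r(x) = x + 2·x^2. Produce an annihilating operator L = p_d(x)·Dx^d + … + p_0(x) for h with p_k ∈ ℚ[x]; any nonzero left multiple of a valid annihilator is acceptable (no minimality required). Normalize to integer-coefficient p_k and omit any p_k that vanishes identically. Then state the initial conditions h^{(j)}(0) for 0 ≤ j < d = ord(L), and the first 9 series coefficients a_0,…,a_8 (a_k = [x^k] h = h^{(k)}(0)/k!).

f: a_k = -3, -3, -15, -27, -87, -195, -543, -1323, -3495, …
f∘r: x↦r, Dx↦Dx/r' in L_f ⇒ L₀.
L = (1 + 12·x + 48·x^2 + 64·x^3) + (-1 + x + 6·x^2 + 16·x^3 + 16·x^4)·Dx  (order 1).
h: a_k = -3, -3, -21, -87, -309, -1215, -4797, -18423, -71589, …
ICs: h(0) = -3.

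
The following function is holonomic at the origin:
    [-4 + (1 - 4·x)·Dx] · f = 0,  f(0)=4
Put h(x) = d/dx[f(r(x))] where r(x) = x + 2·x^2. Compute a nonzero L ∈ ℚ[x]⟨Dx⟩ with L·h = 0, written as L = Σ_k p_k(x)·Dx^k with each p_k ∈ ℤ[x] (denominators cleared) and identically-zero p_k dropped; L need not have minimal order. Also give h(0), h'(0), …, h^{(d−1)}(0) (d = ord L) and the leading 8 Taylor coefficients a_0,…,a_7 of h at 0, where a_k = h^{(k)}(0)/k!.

f: a_k = 4, 16, 64, 256, 1024, 4096, 16384, 65536, …
L₀ from L_f via x↦r, Dx↦r'^{-1}Dx.
Differentiate: ansatz ord ≤ ord L₀ ⇒ L.
L = (12 + 48·x + 96·x^2) + (-1 + 24·x^2 + 32·x^3)·Dx  (order 1).
h: a_k = 16, 192, 1536, 11264, 76800, 503808, 3211264, 20054016, …
ICs: h(0) = 16.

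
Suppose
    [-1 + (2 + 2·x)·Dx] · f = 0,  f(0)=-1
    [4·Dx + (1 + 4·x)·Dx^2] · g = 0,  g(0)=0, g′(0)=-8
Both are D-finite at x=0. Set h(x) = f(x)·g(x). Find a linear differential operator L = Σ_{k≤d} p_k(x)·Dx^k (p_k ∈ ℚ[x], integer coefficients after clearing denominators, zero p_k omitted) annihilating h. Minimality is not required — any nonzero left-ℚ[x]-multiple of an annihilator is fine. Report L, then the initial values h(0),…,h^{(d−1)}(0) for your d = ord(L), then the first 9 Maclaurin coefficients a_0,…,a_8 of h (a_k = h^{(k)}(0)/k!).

f: a_k = -1, -1/2, 1/8, -1/16, 5/128, -7/256, 21/1024, -33/2048, 429/32768, …
g: a_k = 0, -8, 16, -128/3, 128, -2048/5, 4096/3, -32768/7, 16384, …
Product ⇒ symmetric product L₀, ord ≤ 2.
L = (-5 + 4·x) + (12 + 12·x)·Dx + (4 + 24·x + 36·x^2 + 16·x^3)·Dx^2  (order 2).
h: a_k = 0, 8, -12, 101/3, -625/6, 81349/240, -547691/480, 52913387/13440, -372033667/26880, …
ICs: h(0) = 0, h′(0) = 8.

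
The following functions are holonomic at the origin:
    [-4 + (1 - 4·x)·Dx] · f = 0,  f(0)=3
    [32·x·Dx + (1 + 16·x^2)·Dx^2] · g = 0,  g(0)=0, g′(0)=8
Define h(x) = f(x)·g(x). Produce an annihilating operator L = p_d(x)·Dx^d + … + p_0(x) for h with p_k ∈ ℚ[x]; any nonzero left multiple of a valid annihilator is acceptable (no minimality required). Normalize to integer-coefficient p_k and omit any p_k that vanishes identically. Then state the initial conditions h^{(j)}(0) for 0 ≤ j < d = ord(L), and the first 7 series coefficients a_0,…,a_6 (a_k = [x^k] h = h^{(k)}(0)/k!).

L = 128·x + (8 - 32·x + 256·x^2)·Dx + (-1 + 4·x - 16·x^2 + 64·x^3)·Dx^2  (order 2).
h: a_k = 0, 24, 96, 256, 1024, 26624/5, 106496/5, …
ICs: h(0) = 0, h′(0) = 24.

f: a_k = 3, 12, 48, 192, 768, 3072, 12288, …
g: a_k = 0, 8, 0, -128/3, 0, 2048/5, 0, …
h₀=f·g: eliminate ⇒ L₀, order ≤ 1·2.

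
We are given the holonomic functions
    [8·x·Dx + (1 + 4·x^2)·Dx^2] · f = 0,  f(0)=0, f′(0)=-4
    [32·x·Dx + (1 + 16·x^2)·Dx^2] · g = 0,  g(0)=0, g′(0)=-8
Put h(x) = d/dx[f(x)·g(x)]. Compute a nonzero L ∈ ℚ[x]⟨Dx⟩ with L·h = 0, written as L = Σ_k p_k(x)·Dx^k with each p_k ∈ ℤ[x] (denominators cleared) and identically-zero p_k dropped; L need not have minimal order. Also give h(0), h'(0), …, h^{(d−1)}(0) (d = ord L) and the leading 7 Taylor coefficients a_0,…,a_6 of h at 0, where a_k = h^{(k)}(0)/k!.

f: a_k = 0, -4, 0, 16/3, 0, -64/5, 0, …
g: a_k = 0, -8, 0, 128/3, 0, -2048/5, 0, …
L₀ := L_f ⊗_s L_g (sym. prod.), ord ≤ 4.
Differentiate: ansatz ord ≤ ord L₀ ⇒ L.
L = (-1536·x - 51200·x^3 - 262144·x^5 + 655360·x^7 + 6291456·x^9) + (-80 - 6592·x^2 - 92160·x^4 - 229376·x^6 + 2293760·x^8 + 9437184·x^10)·Dx + (-160·x - 4480·x^3 - 30720·x^5 + 69632·x^7 + 1310720·x^9 + 3145728·x^11)·Dx^2 + (-1 - 40·x^2 - 464·x^4 + 29696·x^8 + 163840·x^10 + 262144·x^12)·Dx^3  (order 3).
h: a_k = 0, 64, 0, -2560/3, 0, 177152/15, 0, …
ICs: h(0) = 0, h′(0) = 64, h′′(0) = 0.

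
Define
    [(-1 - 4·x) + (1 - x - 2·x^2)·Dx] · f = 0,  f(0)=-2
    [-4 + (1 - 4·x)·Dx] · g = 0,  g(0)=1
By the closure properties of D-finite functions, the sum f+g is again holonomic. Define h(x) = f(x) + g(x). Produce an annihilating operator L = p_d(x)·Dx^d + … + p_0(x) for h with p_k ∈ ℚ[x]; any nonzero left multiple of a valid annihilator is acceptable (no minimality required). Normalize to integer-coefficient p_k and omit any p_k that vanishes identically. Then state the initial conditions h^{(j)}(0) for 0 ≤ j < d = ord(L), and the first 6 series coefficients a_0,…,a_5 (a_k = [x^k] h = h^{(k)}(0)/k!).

L = (-8 - 144·x + 96·x^2 - 128·x^3) + (26 - 28·x - 120·x^2 + 128·x^3 - 256·x^4)·Dx + (-3 + 19·x - 34·x^2 + 24·x^3 + 16·x^4 - 64·x^5)·Dx^2  (order 2).
h: a_k = -1, 2, 10, 54, 234, 982, …
ICs: h(0) = -1, h′(0) = 2.

f: a_k = -2, -2, -6, -10, -22, -42, …
g: a_k = 1, 4, 16, 64, 256, 1024, …
h₀=f+g: left-lcm gives L₀, ord ≤ 2.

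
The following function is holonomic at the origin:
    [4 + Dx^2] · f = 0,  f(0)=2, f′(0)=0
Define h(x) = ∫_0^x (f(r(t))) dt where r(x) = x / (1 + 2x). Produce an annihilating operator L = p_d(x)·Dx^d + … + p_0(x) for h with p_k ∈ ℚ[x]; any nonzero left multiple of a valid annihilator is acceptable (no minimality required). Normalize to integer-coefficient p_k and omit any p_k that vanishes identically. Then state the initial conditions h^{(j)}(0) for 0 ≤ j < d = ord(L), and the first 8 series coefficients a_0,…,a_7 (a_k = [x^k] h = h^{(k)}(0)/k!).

f: a_k = 2, 0, -4, 0, 4/3, 0, -8/45, 0, …
Substitute x→r, Dx→(1/r')Dx; clear ⇒ L₀.
Integrate: L := L₀·Dx.
L = 4·Dx + (4 + 24·x + 48·x^2 + 32·x^3)·Dx^2 + (1 + 8·x + 24·x^2 + 32·x^3 + 16·x^4)·Dx^3  (order 3).
h: a_k = 0, 2, 0, -4/3, 4, -28/3, 176/9, -12008/315, …
ICs: h(0) = 0, h′(0) = 2, h′′(0) = 0.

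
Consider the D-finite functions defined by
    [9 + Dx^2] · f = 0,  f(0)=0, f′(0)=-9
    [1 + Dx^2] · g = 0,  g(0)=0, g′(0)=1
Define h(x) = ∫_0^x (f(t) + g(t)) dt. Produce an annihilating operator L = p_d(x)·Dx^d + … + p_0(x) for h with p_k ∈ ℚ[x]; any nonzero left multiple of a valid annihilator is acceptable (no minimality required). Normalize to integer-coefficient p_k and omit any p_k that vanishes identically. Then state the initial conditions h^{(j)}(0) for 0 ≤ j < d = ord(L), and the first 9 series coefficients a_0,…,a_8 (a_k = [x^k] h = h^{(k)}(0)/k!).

f: a_k = 0, -9, 0, 27/2, 0, -243/40, 0, 729/560, 0, …
g: a_k = 0, 1, 0, -1/6, 0, 1/120, 0, -1/5040, 0, …
Weyl lclm of L_f,L_g ⇒ L₀ (ord ≤ 4).
∫: right-multiply L₀ by Dx.
L = 9·Dx + 10·Dx^3 + Dx^5  (order 5).
h: a_k = 0, 0, -4, 0, 10/3, 0, -91/90, 0, 41/252, …
ICs: h(0) = 0, h′(0) = 0, h′′(0) = -8, h′′′(0) = 0, h′′′′(0) = 80.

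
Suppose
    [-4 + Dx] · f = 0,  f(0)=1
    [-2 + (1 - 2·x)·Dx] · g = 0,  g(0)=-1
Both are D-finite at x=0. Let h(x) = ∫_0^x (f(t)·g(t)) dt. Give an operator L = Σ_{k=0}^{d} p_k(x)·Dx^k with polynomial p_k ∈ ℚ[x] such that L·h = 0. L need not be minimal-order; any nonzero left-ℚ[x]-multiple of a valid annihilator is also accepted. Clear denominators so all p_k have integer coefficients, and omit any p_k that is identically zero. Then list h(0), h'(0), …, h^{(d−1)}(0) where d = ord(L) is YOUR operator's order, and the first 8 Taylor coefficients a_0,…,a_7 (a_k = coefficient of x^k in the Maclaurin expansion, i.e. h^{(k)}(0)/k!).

f: a_k = 1, 4, 8, 32/3, 32/3, 128/15, 256/45, 1024/315, …
g: a_k = -1, -2, -4, -8, -16, -32, -64, -128, …
L₀ := L_f ⊗_s L_g (sym. prod.), ord ≤ 1.
Integrate: L := L₀·Dx.
L = (6 - 8·x)·Dx + (-1 + 2·x)·Dx^2  (order 2).
h: a_k = 0, -1, -3, -20/3, -38/3, -112/5, -1744/45, -21184/315, …
ICs: h(0) = 0, h′(0) = -1.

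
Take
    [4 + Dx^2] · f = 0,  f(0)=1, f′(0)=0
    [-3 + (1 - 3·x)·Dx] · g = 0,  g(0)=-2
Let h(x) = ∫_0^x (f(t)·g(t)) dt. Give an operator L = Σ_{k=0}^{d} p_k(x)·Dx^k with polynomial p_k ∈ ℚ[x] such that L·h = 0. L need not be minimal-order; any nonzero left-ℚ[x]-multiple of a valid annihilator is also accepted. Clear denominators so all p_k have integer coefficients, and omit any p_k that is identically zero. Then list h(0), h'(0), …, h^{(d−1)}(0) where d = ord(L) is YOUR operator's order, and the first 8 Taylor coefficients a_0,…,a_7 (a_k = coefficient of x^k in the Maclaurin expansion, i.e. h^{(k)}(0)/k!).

f: a_k = 1, 0, -2, 0, 2/3, 0, -4/45, 0, …
g: a_k = -2, -6, -18, -54, -162, -486, -1458, -4374, …
f·g: L₀ = L_f ⊗_s L_g, ord ≤ 2·1.
h=∫h₀ ⇒ L = L₀·Dx.
L = (-4 + 12·x)·Dx + 6·Dx^2 + (-1 + 3·x)·Dx^3  (order 3).
h: a_k = 0, -2, -3, -14/3, -21/2, -382/15, -191/3, -7366/45, …
ICs: h(0) = 0, h′(0) = -2, h′′(0) = -6.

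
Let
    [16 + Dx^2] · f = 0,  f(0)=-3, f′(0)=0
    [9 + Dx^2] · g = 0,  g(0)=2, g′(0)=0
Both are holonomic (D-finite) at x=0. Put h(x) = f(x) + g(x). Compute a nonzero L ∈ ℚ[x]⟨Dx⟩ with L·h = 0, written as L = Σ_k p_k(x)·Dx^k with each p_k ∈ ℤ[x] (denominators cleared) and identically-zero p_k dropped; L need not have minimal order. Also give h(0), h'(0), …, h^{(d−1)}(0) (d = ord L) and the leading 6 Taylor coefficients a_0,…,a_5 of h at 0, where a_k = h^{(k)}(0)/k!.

f: a_k = -3, 0, 24, 0, -32, 0, …
g: a_k = 2, 0, -9, 0, 27/4, 0, …
f+g: L₀ = lclm(L_f,L_g), ord ≤ 2+2.
L = 144 + 25·Dx^2 + Dx^4  (order 4).
h: a_k = -1, 0, 15, 0, -101/4, 0, …
ICs: h(0) = -1, h′(0) = 0, h′′(0) = 30, h′′′(0) = 0.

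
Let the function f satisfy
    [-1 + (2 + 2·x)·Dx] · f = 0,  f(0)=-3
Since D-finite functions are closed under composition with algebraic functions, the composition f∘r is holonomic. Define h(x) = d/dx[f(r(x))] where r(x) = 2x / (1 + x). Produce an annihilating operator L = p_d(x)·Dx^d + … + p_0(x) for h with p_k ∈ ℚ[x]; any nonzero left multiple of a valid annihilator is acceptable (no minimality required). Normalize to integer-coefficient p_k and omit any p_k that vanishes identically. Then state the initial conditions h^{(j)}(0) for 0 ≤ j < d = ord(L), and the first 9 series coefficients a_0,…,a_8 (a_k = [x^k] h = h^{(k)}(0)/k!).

f: a_k = -3, -3/2, 3/8, -3/16, 15/128, -21/256, 63/1024, -99/2048, 1287/32768, …
f∘r: x↦r, Dx↦Dx/r' in L_f ⇒ L₀.
h=h₀': d/dx-closure on L₀ ⇒ L.
L = (-3 - 6·x) + (-1 - 4·x - 3·x^2)·Dx  (order 1).
h: a_k = -3, 9, -45/2, 111/2, -1125/8, 2943/8, -15813/16, 43335/16, -963873/128, …
ICs: h(0) = -3.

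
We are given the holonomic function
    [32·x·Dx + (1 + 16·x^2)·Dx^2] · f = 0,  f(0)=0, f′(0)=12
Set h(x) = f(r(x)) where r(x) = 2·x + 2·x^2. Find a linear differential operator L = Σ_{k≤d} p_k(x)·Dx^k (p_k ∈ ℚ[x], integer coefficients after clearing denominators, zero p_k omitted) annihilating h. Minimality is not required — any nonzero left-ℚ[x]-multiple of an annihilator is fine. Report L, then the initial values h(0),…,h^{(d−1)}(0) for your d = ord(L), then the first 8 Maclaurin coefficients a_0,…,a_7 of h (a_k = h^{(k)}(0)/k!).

f: a_k = 0, 12, 0, -64, 0, 3072/5, 0, -49152/7, …
L₀ from L_f via x↦r, Dx↦r'^{-1}Dx.
L = (-2 + 128·x + 512·x^2 + 768·x^3 + 384·x^4)·Dx + (1 + 2·x + 64·x^2 + 256·x^3 + 320·x^4 + 128·x^5)·Dx^2  (order 2).
h: a_k = 0, 24, 24, -512, -1536, 90624/5, 97792, -4915200/7, …
ICs: h(0) = 0, h′(0) = 24.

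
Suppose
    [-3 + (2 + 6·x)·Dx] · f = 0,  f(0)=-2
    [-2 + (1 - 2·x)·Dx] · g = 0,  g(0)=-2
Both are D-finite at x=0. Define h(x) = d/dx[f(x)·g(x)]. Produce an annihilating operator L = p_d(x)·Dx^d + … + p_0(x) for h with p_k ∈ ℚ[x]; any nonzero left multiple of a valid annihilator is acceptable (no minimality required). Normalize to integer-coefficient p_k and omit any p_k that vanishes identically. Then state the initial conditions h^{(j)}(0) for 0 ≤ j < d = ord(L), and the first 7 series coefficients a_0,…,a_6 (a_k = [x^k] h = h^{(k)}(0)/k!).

L = (47 + 252·x + 108·x^2) + (-14 - 26·x + 72·x^2 + 72·x^3)·Dx  (order 1).
h: a_k = 14, 47, 645/4, 3035/8, 69205/64, 286257/128, 3176929/512, …
ICs: h(0) = 14.

f: a_k = -2, -3, 9/4, -27/8, 405/64, -1701/128, 15309/512, …
g: a_k = -2, -4, -8, -16, -32, -64, -128, …
Sym-product of L_f,L_g gives L₀ (≤ ord 1).
h=h₀': d/dx-closure on L₀ ⇒ L.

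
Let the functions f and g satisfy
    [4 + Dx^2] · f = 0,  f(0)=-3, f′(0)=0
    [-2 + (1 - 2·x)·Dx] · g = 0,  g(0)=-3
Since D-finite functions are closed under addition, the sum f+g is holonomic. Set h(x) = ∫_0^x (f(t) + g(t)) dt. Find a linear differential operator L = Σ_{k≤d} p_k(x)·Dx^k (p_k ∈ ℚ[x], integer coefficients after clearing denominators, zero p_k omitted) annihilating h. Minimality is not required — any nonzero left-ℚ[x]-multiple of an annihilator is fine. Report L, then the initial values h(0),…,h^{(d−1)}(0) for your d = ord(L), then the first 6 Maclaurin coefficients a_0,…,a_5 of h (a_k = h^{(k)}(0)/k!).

f: a_k = -3, 0, 6, 0, -2, 0, …
g: a_k = -3, -6, -12, -24, -48, -96, …
Weyl lclm of L_f,L_g ⇒ L₀ (ord ≤ 3).
h=∫h₀ ⇒ L = L₀·Dx.
L = (-56 + 32·x - 32·x^2)·Dx + (12 - 40·x + 48·x^2 - 32·x^3)·Dx^2 + (-14 + 8·x - 8·x^2)·Dx^3 + (3 - 10·x + 12·x^2 - 8·x^3)·Dx^4  (order 4).
h: a_k = 0, -6, -3, -2, -6, -10, …
ICs: h(0) = 0, h′(0) = -6, h′′(0) = -6, h′′′(0) = -12.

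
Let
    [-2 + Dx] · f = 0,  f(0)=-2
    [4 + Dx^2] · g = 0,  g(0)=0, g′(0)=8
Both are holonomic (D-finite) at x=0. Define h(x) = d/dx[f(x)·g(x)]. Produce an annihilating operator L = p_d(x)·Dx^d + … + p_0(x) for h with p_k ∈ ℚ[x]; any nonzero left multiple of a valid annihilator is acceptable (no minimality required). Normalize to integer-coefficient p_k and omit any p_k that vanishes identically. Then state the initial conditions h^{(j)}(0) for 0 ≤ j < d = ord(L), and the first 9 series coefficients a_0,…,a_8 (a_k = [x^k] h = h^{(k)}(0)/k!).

L = 8 - 4·Dx + Dx^2  (order 2).
h: a_k = -16, -64, -64, 0, 128/3, 512/15, 512/45, 0, -512/315, …
ICs: h(0) = -16, h′(0) = -64.

f: a_k = -2, -4, -4, -8/3, -4/3, -8/15, -8/45, -16/315, -4/315, …
g: a_k = 0, 8, 0, -16/3, 0, 16/15, 0, -32/315, 0, …
f·g: L₀ = L_f ⊗_s L_g, ord ≤ 1·2.
Differentiate: ansatz ord ≤ ord L₀ ⇒ L.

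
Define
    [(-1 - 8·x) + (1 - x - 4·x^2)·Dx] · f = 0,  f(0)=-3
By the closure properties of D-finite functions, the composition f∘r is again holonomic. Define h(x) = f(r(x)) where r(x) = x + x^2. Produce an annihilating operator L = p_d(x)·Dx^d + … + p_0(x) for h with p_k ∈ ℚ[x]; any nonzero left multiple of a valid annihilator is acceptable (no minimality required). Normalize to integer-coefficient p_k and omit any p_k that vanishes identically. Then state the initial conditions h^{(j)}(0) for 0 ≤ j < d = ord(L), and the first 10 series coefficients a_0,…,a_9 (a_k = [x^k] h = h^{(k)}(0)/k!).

f: a_k = -3, -3, -15, -27, -87, -195, -543, -1323, -3495, -8787, …
f∘r: x↦r, Dx↦Dx/r' in L_f ⇒ L₀.
L = (1 + 10·x + 24·x^2 + 16·x^3) + (-1 + x + 5·x^2 + 8·x^3 + 4·x^4)·Dx  (order 1).
h: a_k = -3, -3, -18, -57, -183, -624, -2067, -6879, -22938, -76365, …
ICs: h(0) = -3.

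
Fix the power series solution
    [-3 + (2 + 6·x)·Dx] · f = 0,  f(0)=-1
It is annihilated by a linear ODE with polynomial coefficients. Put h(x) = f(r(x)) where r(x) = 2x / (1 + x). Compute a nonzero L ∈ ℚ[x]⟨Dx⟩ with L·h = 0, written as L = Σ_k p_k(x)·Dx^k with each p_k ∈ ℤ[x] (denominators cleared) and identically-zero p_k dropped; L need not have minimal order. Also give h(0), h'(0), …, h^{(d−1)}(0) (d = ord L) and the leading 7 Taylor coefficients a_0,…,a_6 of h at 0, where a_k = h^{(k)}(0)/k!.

L = -3 + (1 + 8·x + 7·x^2)·Dx  (order 1).
h: a_k = -1, -3, 15/2, -51/2, 861/8, -4137/8, 42987/16, …
ICs: h(0) = -1.

f: a_k = -1, -3/2, 9/8, -27/16, 405/128, -1701/256, 15309/1024, …
L₀ from L_f via x↦r, Dx↦r'^{-1}Dx.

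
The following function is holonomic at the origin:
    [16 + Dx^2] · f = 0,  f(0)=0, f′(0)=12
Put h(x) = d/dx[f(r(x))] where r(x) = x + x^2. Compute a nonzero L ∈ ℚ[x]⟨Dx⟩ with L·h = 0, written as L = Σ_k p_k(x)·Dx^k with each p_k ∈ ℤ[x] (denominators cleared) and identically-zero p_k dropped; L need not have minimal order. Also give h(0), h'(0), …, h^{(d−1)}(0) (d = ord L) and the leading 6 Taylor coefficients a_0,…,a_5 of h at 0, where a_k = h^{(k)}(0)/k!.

f: a_k = 0, 12, 0, -32, 0, 128/5, …
h₀=f(r): pull back L_f along r ⇒ L₀.
h₀' ⇒ L via d/dx closure of L₀.
L = (28 + 128·x + 384·x^2 + 512·x^3 + 256·x^4) + (-6 - 12·x)·Dx + (1 + 4·x + 4·x^2)·Dx^2  (order 2).
h: a_k = 12, 24, -96, -384, -352, 576, …
ICs: h(0) = 12, h′(0) = 24.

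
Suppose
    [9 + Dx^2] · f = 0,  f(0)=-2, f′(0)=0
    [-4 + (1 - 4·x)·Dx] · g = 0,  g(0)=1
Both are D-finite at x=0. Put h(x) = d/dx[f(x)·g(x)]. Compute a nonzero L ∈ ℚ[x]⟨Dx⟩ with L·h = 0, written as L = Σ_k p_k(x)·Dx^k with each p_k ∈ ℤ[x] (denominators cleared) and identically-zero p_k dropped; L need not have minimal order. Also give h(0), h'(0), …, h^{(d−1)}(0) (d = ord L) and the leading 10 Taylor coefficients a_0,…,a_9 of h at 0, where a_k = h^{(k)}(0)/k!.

f: a_k = -2, 0, 9, 0, -27/4, 0, 81/40, 0, -729/2240, 0, …
g: a_k = 1, 4, 16, 64, 256, 1024, 4096, 16384, 65536, 262144, …
Sym-product of L_f,L_g gives L₀ (≤ ord 2).
h=h₀': d/dx-closure on L₀ ⇒ L.
L = (-23 - 72·x + 144·x^2) + (-8 + 32·x)·Dx + (1 - 8·x + 16·x^2)·Dx^2  (order 2).
h: a_k = -8, -46, -276, -1499, -7495, -719277/20, -1678313/10, -214824793/280, -1933423137/560, -34371966151/2240, …
ICs: h(0) = -8, h′(0) = -46.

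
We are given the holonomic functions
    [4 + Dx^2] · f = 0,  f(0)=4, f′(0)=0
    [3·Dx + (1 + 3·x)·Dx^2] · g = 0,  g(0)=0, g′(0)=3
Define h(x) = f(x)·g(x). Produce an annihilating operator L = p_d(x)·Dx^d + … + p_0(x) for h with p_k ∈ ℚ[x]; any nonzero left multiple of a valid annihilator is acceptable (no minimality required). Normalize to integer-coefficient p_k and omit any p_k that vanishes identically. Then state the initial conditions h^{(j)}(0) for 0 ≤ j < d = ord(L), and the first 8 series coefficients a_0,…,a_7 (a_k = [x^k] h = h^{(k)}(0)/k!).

L = (-1112 - 1248·x + 7344·x^2 + 27648·x^3 + 20736·x^4) + (-48 + 2160·x + 10368·x^2 + 10368·x^3)·Dx + (-250 + 240·x + 4968·x^2 + 13824·x^3 + 10368·x^4)·Dx^2 + (-12 + 540·x + 2592·x^2 + 2592·x^3)·Dx^3 + (7 + 138·x + 783·x^2 + 1728·x^3 + 1296·x^4)·Dx^4  (order 4).
h: a_k = 0, 12, -18, 12, -45, 652/5, -336, 92804/105, …
ICs: h(0) = 0, h′(0) = 12, h′′(0) = -36, h′′′(0) = 72.

f: a_k = 4, 0, -8, 0, 8/3, 0, -16/45, 0, …
g: a_k = 0, 3, -9/2, 9, -81/4, 243/5, -243/2, 2187/7, …
L₀ := L_f ⊗_s L_g (sym. prod.), ord ≤ 4.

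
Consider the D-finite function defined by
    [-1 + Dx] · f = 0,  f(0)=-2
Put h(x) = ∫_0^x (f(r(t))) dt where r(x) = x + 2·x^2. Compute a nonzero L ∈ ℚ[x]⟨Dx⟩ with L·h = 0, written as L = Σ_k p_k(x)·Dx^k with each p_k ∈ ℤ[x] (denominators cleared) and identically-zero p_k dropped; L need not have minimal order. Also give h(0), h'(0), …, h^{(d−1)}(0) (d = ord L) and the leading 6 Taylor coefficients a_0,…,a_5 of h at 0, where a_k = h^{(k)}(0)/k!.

L = (-1 - 4·x)·Dx + Dx^2  (order 2).
h: a_k = 0, -2, -1, -5/3, -13/12, -73/60, …
ICs: h(0) = 0, h′(0) = -2.

f: a_k = -2, -2, -1, -1/3, -1/12, -1/60, …
h₀=f(r): pull back L_f along r ⇒ L₀.
h=∫₀ˣh₀: take L = L₀·Dx.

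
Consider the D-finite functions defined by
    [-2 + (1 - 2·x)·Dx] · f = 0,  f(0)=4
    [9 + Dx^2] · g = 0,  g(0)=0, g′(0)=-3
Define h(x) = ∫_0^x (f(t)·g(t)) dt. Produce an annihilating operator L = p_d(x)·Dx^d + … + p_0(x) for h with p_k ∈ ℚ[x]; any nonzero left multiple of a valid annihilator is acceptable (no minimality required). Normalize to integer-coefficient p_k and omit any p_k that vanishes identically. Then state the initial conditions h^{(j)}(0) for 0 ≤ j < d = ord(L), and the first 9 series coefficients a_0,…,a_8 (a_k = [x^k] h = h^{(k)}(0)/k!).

f: a_k = 4, 8, 16, 32, 64, 128, 256, 512, 1024, …
g: a_k = 0, -3, 0, 9/2, 0, -81/40, 0, 243/560, 0, …
Product ⇒ symmetric product L₀, ord ≤ 2.
h=∫h₀ ⇒ L = L₀·Dx.
L = (-9 + 18·x)·Dx + 4·Dx^2 + (-1 + 2·x)·Dx^3  (order 3).
h: a_k = 0, 0, -6, -8, -15/2, -12, -427/20, -183/5, -71493/1120, …
ICs: h(0) = 0, h′(0) = 0, h′′(0) = -12.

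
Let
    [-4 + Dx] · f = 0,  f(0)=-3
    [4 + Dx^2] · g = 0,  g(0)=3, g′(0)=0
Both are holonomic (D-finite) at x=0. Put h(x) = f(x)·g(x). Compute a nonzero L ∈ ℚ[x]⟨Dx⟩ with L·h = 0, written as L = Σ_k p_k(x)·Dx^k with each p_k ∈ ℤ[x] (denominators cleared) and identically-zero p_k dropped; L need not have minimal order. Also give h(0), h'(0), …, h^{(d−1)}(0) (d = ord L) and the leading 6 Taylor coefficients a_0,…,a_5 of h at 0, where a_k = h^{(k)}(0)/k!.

L = 20 - 8·Dx + Dx^2  (order 2).
h: a_k = -9, -36, -54, -24, 42, 456/5, …
ICs: h(0) = -9, h′(0) = -36.

f: a_k = -3, -12, -24, -32, -32, -128/5, …
g: a_k = 3, 0, -6, 0, 2, 0, …
f·g: L₀ = L_f ⊗_s L_g, ord ≤ 1·2.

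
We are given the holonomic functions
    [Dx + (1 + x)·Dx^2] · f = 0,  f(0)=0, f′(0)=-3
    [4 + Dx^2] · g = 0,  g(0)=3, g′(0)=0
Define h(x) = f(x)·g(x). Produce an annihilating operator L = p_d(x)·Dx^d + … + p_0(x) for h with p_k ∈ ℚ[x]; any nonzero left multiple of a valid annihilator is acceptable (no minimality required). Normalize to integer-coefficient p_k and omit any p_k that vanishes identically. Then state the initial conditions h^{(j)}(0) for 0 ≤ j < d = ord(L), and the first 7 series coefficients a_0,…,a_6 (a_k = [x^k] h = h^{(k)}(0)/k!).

L = (168 + 864·x + 1456·x^2 + 1024·x^3 + 256·x^4) + (112 + 368·x + 384·x^2 + 128·x^3)·Dx + (102 + 464·x + 744·x^2 + 512·x^3 + 128·x^4)·Dx^2 + (28 + 92·x + 96·x^2 + 32·x^3)·Dx^3 + (15 + 62·x + 95·x^2 + 64·x^3 + 16·x^4)·Dx^4  (order 4).
h: a_k = 0, -9, 9/2, 15, -27/4, -9/5, 0, …
ICs: h(0) = 0, h′(0) = -9, h′′(0) = 9, h′′′(0) = 90.

f: a_k = 0, -3, 3/2, -1, 3/4, -3/5, 1/2, …
g: a_k = 3, 0, -6, 0, 2, 0, -4/15, …
Sym-product of L_f,L_g gives L₀ (≤ ord 4).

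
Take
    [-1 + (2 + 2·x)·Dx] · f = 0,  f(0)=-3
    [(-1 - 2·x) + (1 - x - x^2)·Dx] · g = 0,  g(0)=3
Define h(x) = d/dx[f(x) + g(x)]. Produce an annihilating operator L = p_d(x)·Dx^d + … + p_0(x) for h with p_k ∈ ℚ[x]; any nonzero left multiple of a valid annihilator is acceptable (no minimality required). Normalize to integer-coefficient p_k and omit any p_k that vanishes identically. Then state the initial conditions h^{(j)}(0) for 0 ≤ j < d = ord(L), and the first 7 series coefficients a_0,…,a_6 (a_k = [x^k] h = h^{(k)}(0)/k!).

L = (-48 - 138·x - 156·x^2 - 84·x^3 - 30·x^4) + (-69 - 336·x - 615·x^2 - 576·x^3 - 321·x^4 - 90·x^5)·Dx + (18 + 42·x + 6·x^2 - 82·x^3 - 126·x^4 - 82·x^5 - 20·x^6)·Dx^2  (order 2).
h: a_k = 3/2, 51/4, 423/16, 1935/32, 30615/256, 119997/512, 902475/2048, …
ICs: h(0) = 3/2, h′(0) = 51/4.

f: a_k = -3, -3/2, 3/8, -3/16, 15/128, -21/256, 63/1024, …
g: a_k = 3, 3, 6, 9, 15, 24, 39, …
h₀=f+g: left-lcm gives L₀, ord ≤ 2.
h=h₀': d/dx-closure on L₀ ⇒ L.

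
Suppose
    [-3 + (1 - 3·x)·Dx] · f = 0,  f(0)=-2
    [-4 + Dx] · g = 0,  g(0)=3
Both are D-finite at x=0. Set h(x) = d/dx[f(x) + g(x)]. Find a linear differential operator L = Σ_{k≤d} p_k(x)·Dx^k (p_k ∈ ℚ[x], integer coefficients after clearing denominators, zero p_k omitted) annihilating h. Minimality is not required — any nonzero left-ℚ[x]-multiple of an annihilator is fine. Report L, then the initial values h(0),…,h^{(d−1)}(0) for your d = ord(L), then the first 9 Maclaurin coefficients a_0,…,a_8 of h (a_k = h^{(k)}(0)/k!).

L = (60 + 144·x) + (-19 - 48·x + 72·x^2)·Dx + (1 + 3·x - 18·x^2)·Dx^2  (order 2).
h: a_k = 6, 12, -66, -520, -2302, -43228/5, -458246/15, -11018384/105, -37198822/105, …
ICs: h(0) = 6, h′(0) = 12.

f: a_k = -2, -6, -18, -54, -162, -486, -1458, -4374, -13122, …
g: a_k = 3, 12, 24, 32, 32, 128/5, 256/15, 1024/105, 512/105, …
h₀=f+g: left-lcm gives L₀, ord ≤ 2.
Differentiate: ansatz ord ≤ ord L₀ ⇒ L.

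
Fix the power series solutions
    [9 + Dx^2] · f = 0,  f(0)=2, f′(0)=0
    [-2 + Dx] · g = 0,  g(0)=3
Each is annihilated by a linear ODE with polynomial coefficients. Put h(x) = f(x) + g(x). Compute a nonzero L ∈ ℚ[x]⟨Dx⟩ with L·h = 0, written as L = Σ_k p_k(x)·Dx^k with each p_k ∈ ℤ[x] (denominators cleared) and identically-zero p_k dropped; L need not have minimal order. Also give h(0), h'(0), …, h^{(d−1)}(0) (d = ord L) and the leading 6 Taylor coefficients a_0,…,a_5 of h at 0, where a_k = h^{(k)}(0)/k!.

f: a_k = 2, 0, -9, 0, 27/4, 0, …
g: a_k = 3, 6, 6, 4, 2, 4/5, …
L₀ := lclm(L_f,L_g); ord L₀ ≤ 2+1.
L = -18 + 9·Dx - 2·Dx^2 + Dx^3  (order 3).
h: a_k = 5, 6, -3, 4, 35/4, 4/5, …
ICs: h(0) = 5, h′(0) = 6, h′′(0) = -6.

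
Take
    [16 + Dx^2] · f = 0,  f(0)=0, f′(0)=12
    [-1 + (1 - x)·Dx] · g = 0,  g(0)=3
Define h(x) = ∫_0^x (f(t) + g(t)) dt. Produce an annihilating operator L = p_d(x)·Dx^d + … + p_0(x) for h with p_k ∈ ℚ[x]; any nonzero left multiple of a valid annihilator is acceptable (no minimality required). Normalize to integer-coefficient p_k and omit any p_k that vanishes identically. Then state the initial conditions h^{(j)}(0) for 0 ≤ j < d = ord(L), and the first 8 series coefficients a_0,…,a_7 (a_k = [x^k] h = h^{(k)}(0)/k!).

f: a_k = 0, 12, 0, -32, 0, 128/5, 0, -1024/105, …
g: a_k = 3, 3, 3, 3, 3, 3, 3, 3, …
f+g: L₀ = lclm(L_f,L_g), ord ≤ 2+1.
h=∫₀ˣh₀: take L = L₀·Dx.
L = (-176 + 256·x - 128·x^2)·Dx + (144 - 400·x + 384·x^2 - 128·x^3)·Dx^2 + (-11 + 16·x - 8·x^2)·Dx^3 + (9 - 25·x + 24·x^2 - 8·x^3)·Dx^4  (order 4).
h: a_k = 0, 3, 15/2, 1, -29/4, 3/5, 143/30, 3/7, …
ICs: h(0) = 0, h′(0) = 3, h′′(0) = 15, h′′′(0) = 6.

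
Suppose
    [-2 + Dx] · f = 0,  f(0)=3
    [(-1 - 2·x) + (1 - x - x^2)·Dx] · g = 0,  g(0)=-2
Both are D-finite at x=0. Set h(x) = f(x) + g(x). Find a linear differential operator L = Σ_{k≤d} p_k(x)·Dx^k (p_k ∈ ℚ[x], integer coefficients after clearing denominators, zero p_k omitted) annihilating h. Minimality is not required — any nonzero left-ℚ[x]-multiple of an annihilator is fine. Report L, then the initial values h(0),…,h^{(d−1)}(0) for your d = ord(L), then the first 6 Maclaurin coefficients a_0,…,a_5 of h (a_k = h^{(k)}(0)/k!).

L = (4 + 8·x + 24·x^2 + 8·x^3) + (-14·x - 10·x^2 + 8·x^3 + 4·x^4)·Dx + (-1 + 5·x - x^2 - 6·x^3 - 2·x^4)·Dx^2  (order 2).
h: a_k = 1, 4, 2, -2, -8, -76/5, …
ICs: h(0) = 1, h′(0) = 4.

f: a_k = 3, 6, 6, 4, 2, 4/5, …
g: a_k = -2, -2, -4, -6, -10, -16, …
f+g: L₀ = lclm(L_f,L_g), ord ≤ 1+1.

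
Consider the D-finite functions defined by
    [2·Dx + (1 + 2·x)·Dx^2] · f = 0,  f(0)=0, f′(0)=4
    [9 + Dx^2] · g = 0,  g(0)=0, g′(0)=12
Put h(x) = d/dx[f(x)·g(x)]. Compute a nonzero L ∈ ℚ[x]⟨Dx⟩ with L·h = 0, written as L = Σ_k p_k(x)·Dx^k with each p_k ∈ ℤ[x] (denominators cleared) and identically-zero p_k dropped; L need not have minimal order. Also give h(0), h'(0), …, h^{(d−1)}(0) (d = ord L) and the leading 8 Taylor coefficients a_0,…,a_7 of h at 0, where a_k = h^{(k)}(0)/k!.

L = (-1890 - 5103·x + 24057·x^2 + 163296·x^3 + 344088·x^4 + 314928·x^5 + 104976·x^6) + (-297 + 1998·x + 19440·x^2 + 51840·x^3 + 58320·x^4 + 23328·x^5)·Dx + (-147 + 738·x + 11106·x^2 + 44064·x^3 + 80352·x^4 + 69984·x^5 + 23328·x^6)·Dx^2 + (-33 + 222·x + 2160·x^2 + 5760·x^3 + 6480·x^4 + 2592·x^5)·Dx^3 + (7 + 145·x + 937·x^2 + 2880·x^3 + 4680·x^4 + 3888·x^5 + 1296·x^6)·Dx^4  (order 4).
h: a_k = 0, 96, -144, -32, -120, 540, -5054/5, 13704/7, …
ICs: h(0) = 0, h′(0) = 96, h′′(0) = -288, h′′′(0) = -192.

f: a_k = 0, 4, -4, 16/3, -8, 64/5, -64/3, 256/7, …
g: a_k = 0, 12, 0, -18, 0, 81/10, 0, -243/140, …
f·g: L₀ = L_f ⊗_s L_g, ord ≤ 2·2.
h=h₀': d/dx-closure on L₀ ⇒ L.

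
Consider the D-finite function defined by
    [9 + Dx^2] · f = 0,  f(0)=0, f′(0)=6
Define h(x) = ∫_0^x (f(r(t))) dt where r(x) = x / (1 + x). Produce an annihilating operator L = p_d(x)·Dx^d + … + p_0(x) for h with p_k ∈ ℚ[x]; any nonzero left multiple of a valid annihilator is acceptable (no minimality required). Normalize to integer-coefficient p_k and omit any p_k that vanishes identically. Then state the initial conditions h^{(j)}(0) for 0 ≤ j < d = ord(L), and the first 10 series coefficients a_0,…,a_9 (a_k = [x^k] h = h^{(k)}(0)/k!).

L = 9·Dx + (2 + 6·x + 6·x^2 + 2·x^3)·Dx^2 + (1 + 4·x + 6·x^2 + 4·x^3 + x^4)·Dx^3  (order 3).
h: a_k = 0, 0, 3, -2, -3/4, 21/5, -293/40, 255/28, -19353/2240, 631/120, …
ICs: h(0) = 0, h′(0) = 0, h′′(0) = 6.

f: a_k = 0, 6, 0, -9, 0, 81/20, 0, -243/280, 0, 243/2240, …
h₀=f(r): pull back L_f along r ⇒ L₀.
h=∫h₀ ⇒ L = L₀·Dx.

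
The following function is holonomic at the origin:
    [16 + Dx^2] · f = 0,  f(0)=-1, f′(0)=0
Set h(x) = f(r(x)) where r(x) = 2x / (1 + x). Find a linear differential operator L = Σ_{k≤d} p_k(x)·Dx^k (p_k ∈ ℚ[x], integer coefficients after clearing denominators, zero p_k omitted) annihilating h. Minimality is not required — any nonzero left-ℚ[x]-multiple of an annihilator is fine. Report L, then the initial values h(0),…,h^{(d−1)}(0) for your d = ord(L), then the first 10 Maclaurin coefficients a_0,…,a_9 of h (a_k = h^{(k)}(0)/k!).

L = 64 + (2 + 6·x + 6·x^2 + 2·x^3)·Dx + (1 + 4·x + 6·x^2 + 4·x^3 + x^4)·Dx^2  (order 2).
h: a_k = -1, 0, 32, -64, -224/3, 1664/3, -53216/45, 5184/5, 466336/315, -2444032/315, …
ICs: h(0) = -1, h′(0) = 0.

f: a_k = -1, 0, 8, 0, -32/3, 0, 256/45, 0, -512/315, 0, …
f∘r: x↦r, Dx↦Dx/r' in L_f ⇒ L₀.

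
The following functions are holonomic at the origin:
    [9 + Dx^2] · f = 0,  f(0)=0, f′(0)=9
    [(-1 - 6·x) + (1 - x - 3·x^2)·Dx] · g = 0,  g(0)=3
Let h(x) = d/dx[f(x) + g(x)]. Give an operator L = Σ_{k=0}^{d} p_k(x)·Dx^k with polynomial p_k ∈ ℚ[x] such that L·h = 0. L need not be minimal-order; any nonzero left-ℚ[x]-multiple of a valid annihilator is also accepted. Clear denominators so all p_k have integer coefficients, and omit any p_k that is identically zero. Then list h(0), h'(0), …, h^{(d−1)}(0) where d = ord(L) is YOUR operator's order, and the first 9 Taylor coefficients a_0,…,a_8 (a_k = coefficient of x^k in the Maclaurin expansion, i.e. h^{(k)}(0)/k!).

L = (1584 + 7614·x + 25326·x^2 + 15390·x^3 + 26730·x^4 + 13122·x^5 + 13122·x^6) + (-153 - 819·x + 918·x^2 + 2133·x^3 + 1620·x^4 + 3645·x^5 + 5103·x^6 + 4374·x^7)·Dx + (176 + 846·x + 2814·x^2 + 1710·x^3 + 2970·x^4 + 1458·x^5 + 1458·x^6)·Dx^2 + (-17 - 91·x + 102·x^2 + 237·x^3 + 180·x^4 + 405·x^5 + 567·x^6 + 486·x^7)·Dx^3  (order 3).
h: a_k = 12, 24, 45/2, 228, 5043/8, 1746, 363831/80, 12192, 140199201/4480, …
ICs: h(0) = 12, h′(0) = 24, h′′(0) = 45.

f: a_k = 0, 9, 0, -27/2, 0, 243/40, 0, -729/560, 0, …
g: a_k = 3, 3, 12, 21, 57, 120, 291, 651, 1524, …
Weyl lclm of L_f,L_g ⇒ L₀ (ord ≤ 3).
h=h₀': d/dx-closure on L₀ ⇒ L.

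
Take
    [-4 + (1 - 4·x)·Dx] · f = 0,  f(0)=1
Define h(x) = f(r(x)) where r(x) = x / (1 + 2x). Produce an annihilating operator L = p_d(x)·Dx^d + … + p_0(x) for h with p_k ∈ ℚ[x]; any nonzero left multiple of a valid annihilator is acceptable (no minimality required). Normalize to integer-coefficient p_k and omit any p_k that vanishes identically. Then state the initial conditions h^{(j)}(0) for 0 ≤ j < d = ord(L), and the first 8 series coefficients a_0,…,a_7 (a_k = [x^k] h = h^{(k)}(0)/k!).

f: a_k = 1, 4, 16, 64, 256, 1024, 4096, 16384, …
f∘r: x↦r, Dx↦Dx/r' in L_f ⇒ L₀.
L = 4 + (-1 + 4·x^2)·Dx  (order 1).
h: a_k = 1, 4, 8, 16, 32, 64, 128, 256, …
ICs: h(0) = 1.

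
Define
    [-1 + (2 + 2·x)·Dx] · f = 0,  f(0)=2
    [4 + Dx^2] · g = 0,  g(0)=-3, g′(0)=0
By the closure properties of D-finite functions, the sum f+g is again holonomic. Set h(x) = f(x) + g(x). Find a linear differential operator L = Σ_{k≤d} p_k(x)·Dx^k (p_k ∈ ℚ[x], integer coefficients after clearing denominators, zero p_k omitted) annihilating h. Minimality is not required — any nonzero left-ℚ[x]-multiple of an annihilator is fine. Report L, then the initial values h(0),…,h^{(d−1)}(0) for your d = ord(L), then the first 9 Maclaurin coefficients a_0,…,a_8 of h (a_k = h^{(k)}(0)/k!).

L = (-76 - 128·x - 64·x^2) + (120 + 376·x + 384·x^2 + 128·x^3)·Dx + (-19 - 32·x - 16·x^2)·Dx^2 + (30 + 94·x + 96·x^2 + 32·x^3)·Dx^3  (order 3).
h: a_k = -1, 1, 23/4, 1/8, -133/64, 7/128, 1733/7680, 33/1024, -77813/1720320, …
ICs: h(0) = -1, h′(0) = 1, h′′(0) = 23/2.

f: a_k = 2, 1, -1/4, 1/8, -5/64, 7/128, -21/512, 33/1024, -429/16384, …
g: a_k = -3, 0, 6, 0, -2, 0, 4/15, 0, -2/105, …
h₀=f+g: left-lcm gives L₀, ord ≤ 3.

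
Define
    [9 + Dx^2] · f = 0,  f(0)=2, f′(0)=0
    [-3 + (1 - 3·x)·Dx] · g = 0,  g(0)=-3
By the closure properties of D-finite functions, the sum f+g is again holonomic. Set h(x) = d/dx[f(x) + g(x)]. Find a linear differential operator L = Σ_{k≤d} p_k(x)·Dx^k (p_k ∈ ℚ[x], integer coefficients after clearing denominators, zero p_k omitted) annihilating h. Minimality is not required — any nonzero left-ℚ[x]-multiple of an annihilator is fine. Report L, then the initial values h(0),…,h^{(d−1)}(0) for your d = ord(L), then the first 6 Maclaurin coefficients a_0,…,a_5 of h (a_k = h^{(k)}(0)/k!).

L = (702 - 324·x + 486·x^2) + (-63 + 243·x - 243·x^2 + 243·x^3)·Dx + (78 - 36·x + 54·x^2)·Dx^2 + (-7 + 27·x - 27·x^2 + 27·x^3)·Dx^3  (order 3).
h: a_k = -9, -72, -243, -945, -3645, -262683/20, …
ICs: h(0) = -9, h′(0) = -72, h′′(0) = -486.

f: a_k = 2, 0, -9, 0, 27/4, 0, …
g: a_k = -3, -9, -27, -81, -243, -729, …
f+g: L₀ = lclm(L_f,L_g), ord ≤ 2+1.
Differentiate: ansatz ord ≤ ord L₀ ⇒ L.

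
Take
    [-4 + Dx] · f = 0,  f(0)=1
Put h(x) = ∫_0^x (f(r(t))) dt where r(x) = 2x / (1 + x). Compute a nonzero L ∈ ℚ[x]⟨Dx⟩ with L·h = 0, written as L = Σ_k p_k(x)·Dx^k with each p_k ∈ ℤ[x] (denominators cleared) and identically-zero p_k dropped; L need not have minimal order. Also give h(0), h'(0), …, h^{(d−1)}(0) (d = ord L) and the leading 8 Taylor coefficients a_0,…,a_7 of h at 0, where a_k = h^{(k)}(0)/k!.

L = -8·Dx + (1 + 2·x + x^2)·Dx^2  (order 2).
h: a_k = 0, 1, 4, 8, 22/3, 8/15, -44/15, 184/315, …
ICs: h(0) = 0, h′(0) = 1.

f: a_k = 1, 4, 8, 32/3, 32/3, 128/15, 256/45, 1024/315, …
f∘r: x↦r, Dx↦Dx/r' in L_f ⇒ L₀.
h=∫h₀ ⇒ L = L₀·Dx.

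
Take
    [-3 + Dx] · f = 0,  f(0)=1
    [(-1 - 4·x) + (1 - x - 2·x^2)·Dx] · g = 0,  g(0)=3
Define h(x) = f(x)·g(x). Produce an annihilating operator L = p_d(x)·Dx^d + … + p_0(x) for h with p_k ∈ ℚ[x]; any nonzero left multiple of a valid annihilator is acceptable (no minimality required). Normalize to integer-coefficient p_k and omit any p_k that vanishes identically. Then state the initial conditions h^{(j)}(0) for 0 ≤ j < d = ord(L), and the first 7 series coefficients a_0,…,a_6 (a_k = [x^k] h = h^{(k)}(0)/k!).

f: a_k = 1, 3, 9/2, 9/2, 27/8, 81/40, 81/80, …
g: a_k = 3, 3, 9, 15, 33, 63, 129, …
f·g: L₀ = L_f ⊗_s L_g, ord ≤ 1·1.
L = (4 + x - 6·x^2) + (-1 + x + 2·x^2)·Dx  (order 1).
h: a_k = 3, 12, 63/2, 69, 1137/8, 1431/5, 45879/80, …
ICs: h(0) = 3.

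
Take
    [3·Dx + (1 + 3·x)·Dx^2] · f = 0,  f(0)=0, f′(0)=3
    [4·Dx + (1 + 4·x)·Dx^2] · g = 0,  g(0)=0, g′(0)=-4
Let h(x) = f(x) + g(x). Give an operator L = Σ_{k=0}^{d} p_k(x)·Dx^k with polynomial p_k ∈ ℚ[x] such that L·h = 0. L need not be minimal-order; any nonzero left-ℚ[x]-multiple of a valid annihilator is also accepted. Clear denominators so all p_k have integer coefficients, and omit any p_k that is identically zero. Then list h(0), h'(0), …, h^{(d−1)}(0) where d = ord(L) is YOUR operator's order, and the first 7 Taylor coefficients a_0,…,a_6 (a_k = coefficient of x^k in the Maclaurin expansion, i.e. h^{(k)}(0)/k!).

L = 24·Dx + (14 + 48·x)·Dx^2 + (1 + 7·x + 12·x^2)·Dx^3  (order 3).
h: a_k = 0, -1, 7/2, -37/3, 175/4, -781/5, 3367/6, …
ICs: h(0) = 0, h′(0) = -1, h′′(0) = 7.

f: a_k = 0, 3, -9/2, 9, -81/4, 243/5, -243/2, …
g: a_k = 0, -4, 8, -64/3, 64, -1024/5, 2048/3, …
h₀=f+g: left-lcm gives L₀, ord ≤ 4.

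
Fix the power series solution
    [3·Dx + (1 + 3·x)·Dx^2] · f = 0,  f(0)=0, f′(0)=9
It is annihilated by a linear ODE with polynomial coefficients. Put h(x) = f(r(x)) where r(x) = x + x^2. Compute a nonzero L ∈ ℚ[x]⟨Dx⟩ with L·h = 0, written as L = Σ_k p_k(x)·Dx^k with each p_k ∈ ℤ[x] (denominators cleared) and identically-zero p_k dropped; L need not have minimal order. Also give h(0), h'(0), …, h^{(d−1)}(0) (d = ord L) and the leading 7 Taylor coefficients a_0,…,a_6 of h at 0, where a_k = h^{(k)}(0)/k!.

f: a_k = 0, 9, -27/2, 27, -243/4, 729/5, -729/2, …
Change of var in L_f (x↦r) gives L₀.
L = (1 + 6·x + 6·x^2)·Dx + (1 + 5·x + 9·x^2 + 6·x^3)·Dx^2  (order 2).
h: a_k = 0, 9, -9/2, 0, 27/4, -81/5, 27, …
ICs: h(0) = 0, h′(0) = 9.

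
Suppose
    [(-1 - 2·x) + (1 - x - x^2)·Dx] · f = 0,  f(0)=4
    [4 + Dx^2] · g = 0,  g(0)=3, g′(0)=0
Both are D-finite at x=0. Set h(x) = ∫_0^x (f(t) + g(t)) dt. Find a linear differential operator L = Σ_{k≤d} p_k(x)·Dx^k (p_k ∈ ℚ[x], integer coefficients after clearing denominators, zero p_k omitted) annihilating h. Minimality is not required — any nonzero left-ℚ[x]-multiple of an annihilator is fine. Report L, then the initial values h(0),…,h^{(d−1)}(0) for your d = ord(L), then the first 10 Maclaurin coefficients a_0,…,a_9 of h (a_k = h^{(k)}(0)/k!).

f: a_k = 4, 4, 8, 12, 20, 32, 52, 84, 136, 220, …
g: a_k = 3, 0, -6, 0, 2, 0, -4/15, 0, 2/105, 0, …
Sum ⇒ L₀ = lclm(L_f,L_g) in ℚ(x)⟨Dx⟩.
h=∫h₀ ⇒ L = L₀·Dx.
L = (44 + 96·x + 32·x^2 + 48·x^3 + 40·x^4 + 16·x^5)·Dx + (-16 + 20·x + 8·x^2 - 16·x^3 + 12·x^4 + 24·x^5 + 8·x^6)·Dx^2 + (11 + 24·x + 8·x^2 + 12·x^3 + 10·x^4 + 4·x^5)·Dx^3 + (-4 + 5·x + 2·x^2 - 4·x^3 + 3·x^4 + 6·x^5 + 2·x^6)·Dx^4  (order 4).
h: a_k = 0, 7, 2, 2/3, 3, 22/5, 16/3, 776/105, 21/2, 14282/945, …
ICs: h(0) = 0, h′(0) = 7, h′′(0) = 4, h′′′(0) = 4.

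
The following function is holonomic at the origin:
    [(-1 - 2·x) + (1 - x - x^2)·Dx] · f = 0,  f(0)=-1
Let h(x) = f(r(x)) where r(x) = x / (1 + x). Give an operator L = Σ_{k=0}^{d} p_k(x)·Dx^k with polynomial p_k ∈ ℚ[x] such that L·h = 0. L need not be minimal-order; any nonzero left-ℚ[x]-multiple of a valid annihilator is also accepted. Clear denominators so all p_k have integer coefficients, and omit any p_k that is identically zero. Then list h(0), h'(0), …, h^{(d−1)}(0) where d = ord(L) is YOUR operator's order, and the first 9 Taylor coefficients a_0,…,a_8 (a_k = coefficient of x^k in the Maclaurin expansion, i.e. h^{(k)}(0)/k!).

L = (1 + 3·x) + (-1 - 2·x + x^3)·Dx  (order 1).
h: a_k = -1, -1, -1, 0, -1, 1, -2, 3, -5, …
ICs: h(0) = -1.

f: a_k = -1, -1, -2, -3, -5, -8, -13, -21, -34, …
Change of var in L_f (x↦r) gives L₀.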